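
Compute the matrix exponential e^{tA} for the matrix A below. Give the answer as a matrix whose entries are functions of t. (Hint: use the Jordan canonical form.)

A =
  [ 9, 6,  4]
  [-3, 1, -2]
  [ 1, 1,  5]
e^{tA} =
  [t^2*exp(5*t) + 4*t*exp(5*t) + exp(5*t), 2*t^2*exp(5*t) + 6*t*exp(5*t), 2*t^2*exp(5*t) + 4*t*exp(5*t)]
  [-t^2*exp(5*t) - 3*t*exp(5*t), -2*t^2*exp(5*t) - 4*t*exp(5*t) + exp(5*t), -2*t^2*exp(5*t) - 2*t*exp(5*t)]
  [t^2*exp(5*t)/2 + t*exp(5*t), t^2*exp(5*t) + t*exp(5*t), t^2*exp(5*t) + exp(5*t)]

Strategy: write A = P · J · P⁻¹ where J is a Jordan canonical form, so e^{tA} = P · e^{tJ} · P⁻¹, and e^{tJ} can be computed block-by-block.

A has Jordan form
J =
  [5, 1, 0]
  [0, 5, 1]
  [0, 0, 5]
(up to reordering of blocks).

Per-block formulas:
  For a 3×3 Jordan block J_3(5): exp(t · J_3(5)) = e^(5t)·(I + t·N + (t^2/2)·N^2), where N is the 3×3 nilpotent shift.

After assembling e^{tJ} and conjugating by P, we get:

e^{tA} =
  [t^2*exp(5*t) + 4*t*exp(5*t) + exp(5*t), 2*t^2*exp(5*t) + 6*t*exp(5*t), 2*t^2*exp(5*t) + 4*t*exp(5*t)]
  [-t^2*exp(5*t) - 3*t*exp(5*t), -2*t^2*exp(5*t) - 4*t*exp(5*t) + exp(5*t), -2*t^2*exp(5*t) - 2*t*exp(5*t)]
  [t^2*exp(5*t)/2 + t*exp(5*t), t^2*exp(5*t) + t*exp(5*t), t^2*exp(5*t) + exp(5*t)]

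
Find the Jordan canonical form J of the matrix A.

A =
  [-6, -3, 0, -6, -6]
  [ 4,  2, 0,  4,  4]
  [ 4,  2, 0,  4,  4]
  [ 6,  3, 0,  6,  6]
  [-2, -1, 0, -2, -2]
J_2(0) ⊕ J_1(0) ⊕ J_1(0) ⊕ J_1(0)

The characteristic polynomial is
  det(x·I − A) = x^5

Eigenvalues and multiplicities (the geometric multiplicity of λ is n − rank(A − λI), which equals the number of Jordan blocks for λ):
  λ = 0: algebraic multiplicity = 5, geometric multiplicity = 4

Determining the block sizes for each eigenvalue:
  λ = 0: 4 blocks summing to 5 forces exactly one block of size 2 and the rest size 1 → block sizes [2, 1, 1, 1]

Assembling the blocks gives a Jordan form
J =
  [0, 1, 0, 0, 0]
  [0, 0, 0, 0, 0]
  [0, 0, 0, 0, 0]
  [0, 0, 0, 0, 0]
  [0, 0, 0, 0, 0]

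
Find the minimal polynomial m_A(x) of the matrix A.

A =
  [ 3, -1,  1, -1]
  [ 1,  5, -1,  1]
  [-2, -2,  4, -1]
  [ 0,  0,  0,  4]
x^3 - 12*x^2 + 48*x - 64

The characteristic polynomial is χ_A(x) = (x - 4)^4, so the eigenvalues are known. The minimal polynomial is
  m_A(x) = Π_λ (x − λ)^{k_λ}
where k_λ is the size of the *largest* Jordan block for λ (equivalently, the smallest k with (A − λI)^k v = 0 for every generalised eigenvector v of λ).

  λ = 4: largest Jordan block has size 3, contributing (x − 4)^3

So m_A(x) = (x - 4)^3 = x^3 - 12*x^2 + 48*x - 64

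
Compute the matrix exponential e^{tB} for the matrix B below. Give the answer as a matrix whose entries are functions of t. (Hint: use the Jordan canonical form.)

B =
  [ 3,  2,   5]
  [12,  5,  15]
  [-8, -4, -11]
e^{tB} =
  [4*t*exp(-t) + exp(-t), 2*t*exp(-t), 5*t*exp(-t)]
  [12*t*exp(-t), 6*t*exp(-t) + exp(-t), 15*t*exp(-t)]
  [-8*t*exp(-t), -4*t*exp(-t), -10*t*exp(-t) + exp(-t)]

Strategy: write B = P · J · P⁻¹ where J is a Jordan canonical form, so e^{tB} = P · e^{tJ} · P⁻¹, and e^{tJ} can be computed block-by-block.

B has Jordan form
J =
  [-1,  1,  0]
  [ 0, -1,  0]
  [ 0,  0, -1]
(up to reordering of blocks).

Per-block formulas:
  For a 1×1 block at λ = -1: exp(t · [-1]) = [e^(-1t)].
  For a 2×2 Jordan block J_2(-1): exp(t · J_2(-1)) = e^(-1t)·(I + t·N), where N is the 2×2 nilpotent shift.

After assembling e^{tJ} and conjugating by P, we get:

e^{tB} =
  [4*t*exp(-t) + exp(-t), 2*t*exp(-t), 5*t*exp(-t)]
  [12*t*exp(-t), 6*t*exp(-t) + exp(-t), 15*t*exp(-t)]
  [-8*t*exp(-t), -4*t*exp(-t), -10*t*exp(-t) + exp(-t)]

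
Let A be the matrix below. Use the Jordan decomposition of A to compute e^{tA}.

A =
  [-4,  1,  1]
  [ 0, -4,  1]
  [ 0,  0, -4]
e^{tA} =
  [exp(-4*t), t*exp(-4*t), t^2*exp(-4*t)/2 + t*exp(-4*t)]
  [0, exp(-4*t), t*exp(-4*t)]
  [0, 0, exp(-4*t)]

Strategy: write A = P · J · P⁻¹ where J is a Jordan canonical form, so e^{tA} = P · e^{tJ} · P⁻¹, and e^{tJ} can be computed block-by-block.

A has Jordan form
J =
  [-4,  1,  0]
  [ 0, -4,  1]
  [ 0,  0, -4]
(up to reordering of blocks).

Per-block formulas:
  For a 3×3 Jordan block J_3(-4): exp(t · J_3(-4)) = e^(-4t)·(I + t·N + (t^2/2)·N^2), where N is the 3×3 nilpotent shift.

After assembling e^{tJ} and conjugating by P, we get:

e^{tA} =
  [exp(-4*t), t*exp(-4*t), t^2*exp(-4*t)/2 + t*exp(-4*t)]
  [0, exp(-4*t), t*exp(-4*t)]
  [0, 0, exp(-4*t)]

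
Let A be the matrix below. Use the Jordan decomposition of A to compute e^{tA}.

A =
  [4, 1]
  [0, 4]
e^{tA} =
  [exp(4*t), t*exp(4*t)]
  [0, exp(4*t)]

Strategy: write A = P · J · P⁻¹ where J is a Jordan canonical form, so e^{tA} = P · e^{tJ} · P⁻¹, and e^{tJ} can be computed block-by-block.

A has Jordan form
J =
  [4, 1]
  [0, 4]
(up to reordering of blocks).

Per-block formulas:
  For a 2×2 Jordan block J_2(4): exp(t · J_2(4)) = e^(4t)·(I + t·N), where N is the 2×2 nilpotent shift.

After assembling e^{tJ} and conjugating by P, we get:

e^{tA} =
  [exp(4*t), t*exp(4*t)]
  [0, exp(4*t)]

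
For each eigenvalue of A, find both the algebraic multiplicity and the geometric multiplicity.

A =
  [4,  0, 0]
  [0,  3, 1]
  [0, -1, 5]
λ = 4: alg = 3, geom = 2

Step 1 — factor the characteristic polynomial to read off the algebraic multiplicities:
  χ_A(x) = (x - 4)^3

Step 2 — compute geometric multiplicities via the rank-nullity identity g(λ) = n − rank(A − λI):
  rank(A − (4)·I) = 1, so dim ker(A − (4)·I) = n − 1 = 2

Summary:
  λ = 4: algebraic multiplicity = 3, geometric multiplicity = 2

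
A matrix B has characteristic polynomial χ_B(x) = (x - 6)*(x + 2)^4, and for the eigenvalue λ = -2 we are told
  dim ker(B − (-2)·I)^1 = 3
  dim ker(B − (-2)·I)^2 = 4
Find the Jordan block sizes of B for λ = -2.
Block sizes for λ = -2: [2, 1, 1]

From the dimensions of kernels of powers, the number of Jordan blocks of size at least j is d_j − d_{j−1} where d_j = dim ker(N^j) (with d_0 = 0). Computing the differences gives [3, 1].
The number of blocks of size exactly k is (#blocks of size ≥ k) − (#blocks of size ≥ k + 1), so the partition is: 2 block(s) of size 1, 1 block(s) of size 2.
In nonincreasing order the block sizes are [2, 1, 1].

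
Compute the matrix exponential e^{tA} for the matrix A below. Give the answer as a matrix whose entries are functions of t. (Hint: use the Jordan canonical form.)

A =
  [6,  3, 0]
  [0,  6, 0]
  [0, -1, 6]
e^{tA} =
  [exp(6*t), 3*t*exp(6*t), 0]
  [0, exp(6*t), 0]
  [0, -t*exp(6*t), exp(6*t)]

Strategy: write A = P · J · P⁻¹ where J is a Jordan canonical form, so e^{tA} = P · e^{tJ} · P⁻¹, and e^{tJ} can be computed block-by-block.

A has Jordan form
J =
  [6, 1, 0]
  [0, 6, 0]
  [0, 0, 6]
(up to reordering of blocks).

Per-block formulas:
  For a 2×2 Jordan block J_2(6): exp(t · J_2(6)) = e^(6t)·(I + t·N), where N is the 2×2 nilpotent shift.
  For a 1×1 block at λ = 6: exp(t · [6]) = [e^(6t)].

After assembling e^{tJ} and conjugating by P, we get:

e^{tA} =
  [exp(6*t), 3*t*exp(6*t), 0]
  [0, exp(6*t), 0]
  [0, -t*exp(6*t), exp(6*t)]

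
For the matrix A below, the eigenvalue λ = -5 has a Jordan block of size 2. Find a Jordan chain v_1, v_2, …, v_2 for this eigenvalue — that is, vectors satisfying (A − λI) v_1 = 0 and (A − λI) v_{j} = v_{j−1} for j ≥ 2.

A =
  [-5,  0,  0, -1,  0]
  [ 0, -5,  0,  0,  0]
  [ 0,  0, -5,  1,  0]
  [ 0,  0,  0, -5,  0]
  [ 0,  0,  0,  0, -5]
A Jordan chain for λ = -5 of length 2:
v_1 = (-1, 0, 1, 0, 0)ᵀ
v_2 = (0, 0, 0, 1, 0)ᵀ

Let N = A − (-5)·I. We want v_2 with N^2 v_2 = 0 but N^1 v_2 ≠ 0; then v_{j-1} := N · v_j for j = 2, …, 2.

Pick v_2 = (0, 0, 0, 1, 0)ᵀ.
Then v_1 = N · v_2 = (-1, 0, 1, 0, 0)ᵀ.

Sanity check: (A − (-5)·I) v_1 = (0, 0, 0, 0, 0)ᵀ = 0. ✓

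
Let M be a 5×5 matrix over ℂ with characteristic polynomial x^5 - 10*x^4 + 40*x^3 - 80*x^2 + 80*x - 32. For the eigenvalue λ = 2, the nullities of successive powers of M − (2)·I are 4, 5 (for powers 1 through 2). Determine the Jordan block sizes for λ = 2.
Block sizes for λ = 2: [2, 1, 1, 1]

From the dimensions of kernels of powers, the number of Jordan blocks of size at least j is d_j − d_{j−1} where d_j = dim ker(N^j) (with d_0 = 0). Computing the differences gives [4, 1].
The number of blocks of size exactly k is (#blocks of size ≥ k) − (#blocks of size ≥ k + 1), so the partition is: 3 block(s) of size 1, 1 block(s) of size 2.
In nonincreasing order the block sizes are [2, 1, 1, 1].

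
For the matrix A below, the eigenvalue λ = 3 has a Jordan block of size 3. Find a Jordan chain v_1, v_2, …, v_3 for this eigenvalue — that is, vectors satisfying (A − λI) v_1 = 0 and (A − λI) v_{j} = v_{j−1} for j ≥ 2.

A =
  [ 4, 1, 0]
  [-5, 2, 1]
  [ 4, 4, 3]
A Jordan chain for λ = 3 of length 3:
v_1 = (-4, 4, -16)ᵀ
v_2 = (1, -5, 4)ᵀ
v_3 = (1, 0, 0)ᵀ

Let N = A − (3)·I. We want v_3 with N^3 v_3 = 0 but N^2 v_3 ≠ 0; then v_{j-1} := N · v_j for j = 3, …, 2.

Pick v_3 = (1, 0, 0)ᵀ.
Then v_2 = N · v_3 = (1, -5, 4)ᵀ.
Then v_1 = N · v_2 = (-4, 4, -16)ᵀ.

Sanity check: (A − (3)·I) v_1 = (0, 0, 0)ᵀ = 0. ✓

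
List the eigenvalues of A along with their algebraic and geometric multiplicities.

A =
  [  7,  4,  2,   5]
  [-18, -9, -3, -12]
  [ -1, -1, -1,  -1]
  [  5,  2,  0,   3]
λ = 0: alg = 4, geom = 2

Step 1 — factor the characteristic polynomial to read off the algebraic multiplicities:
  χ_A(x) = x^4

Step 2 — compute geometric multiplicities via the rank-nullity identity g(λ) = n − rank(A − λI):
  rank(A − (0)·I) = 2, so dim ker(A − (0)·I) = n − 2 = 2

Summary:
  λ = 0: algebraic multiplicity = 4, geometric multiplicity = 2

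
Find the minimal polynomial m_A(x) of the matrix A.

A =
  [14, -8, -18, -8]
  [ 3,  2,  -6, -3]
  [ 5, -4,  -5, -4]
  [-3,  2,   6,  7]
x^2 - 9*x + 20

The characteristic polynomial is χ_A(x) = (x - 5)^2*(x - 4)^2, so the eigenvalues are known. The minimal polynomial is
  m_A(x) = Π_λ (x − λ)^{k_λ}
where k_λ is the size of the *largest* Jordan block for λ (equivalently, the smallest k with (A − λI)^k v = 0 for every generalised eigenvector v of λ).

  λ = 4: largest Jordan block has size 1, contributing (x − 4)
  λ = 5: largest Jordan block has size 1, contributing (x − 5)

So m_A(x) = (x - 5)*(x - 4) = x^2 - 9*x + 20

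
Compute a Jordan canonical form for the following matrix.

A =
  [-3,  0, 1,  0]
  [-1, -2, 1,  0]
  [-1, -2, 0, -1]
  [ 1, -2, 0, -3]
J_3(-2) ⊕ J_1(-2)

The characteristic polynomial is
  det(x·I − A) = x^4 + 8*x^3 + 24*x^2 + 32*x + 16 = (x + 2)^4

Eigenvalues and multiplicities (the geometric multiplicity of λ is n − rank(A − λI), which equals the number of Jordan blocks for λ):
  λ = -2: algebraic multiplicity = 4, geometric multiplicity = 2

Determining the block sizes for each eigenvalue:
  λ = -2: with am = 4 and gm = 2, the partition is not yet determined (e.g. several partitions of 4 into 2 parts exist). Let N = A − (-2)·I. Computing rank(N^1) = 2, rank(N^2) = 1, rank(N^3) = 0; the number of blocks of size ≥ j is rank(N^{j−1}) − rank(N^j), giving [2, 1, 1]. So we have 1 block(s) of size 3, 1 block(s) of size 1 → block sizes [3, 1]

Assembling the blocks gives a Jordan form
J =
  [-2,  1,  0,  0]
  [ 0, -2,  1,  0]
  [ 0,  0, -2,  0]
  [ 0,  0,  0, -2]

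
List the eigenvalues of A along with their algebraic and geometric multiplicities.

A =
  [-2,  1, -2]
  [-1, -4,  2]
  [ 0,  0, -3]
λ = -3: alg = 3, geom = 2

Step 1 — factor the characteristic polynomial to read off the algebraic multiplicities:
  χ_A(x) = (x + 3)^3

Step 2 — compute geometric multiplicities via the rank-nullity identity g(λ) = n − rank(A − λI):
  rank(A − (-3)·I) = 1, so dim ker(A − (-3)·I) = n − 1 = 2

Summary:
  λ = -3: algebraic multiplicity = 3, geometric multiplicity = 2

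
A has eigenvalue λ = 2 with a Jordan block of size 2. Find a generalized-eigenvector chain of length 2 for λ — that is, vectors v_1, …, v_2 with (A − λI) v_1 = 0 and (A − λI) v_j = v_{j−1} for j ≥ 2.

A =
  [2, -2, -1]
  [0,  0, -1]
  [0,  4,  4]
A Jordan chain for λ = 2 of length 2:
v_1 = (-2, -2, 4)ᵀ
v_2 = (0, 1, 0)ᵀ

Let N = A − (2)·I. We want v_2 with N^2 v_2 = 0 but N^1 v_2 ≠ 0; then v_{j-1} := N · v_j for j = 2, …, 2.

Pick v_2 = (0, 1, 0)ᵀ.
Then v_1 = N · v_2 = (-2, -2, 4)ᵀ.

Sanity check: (A − (2)·I) v_1 = (0, 0, 0)ᵀ = 0. ✓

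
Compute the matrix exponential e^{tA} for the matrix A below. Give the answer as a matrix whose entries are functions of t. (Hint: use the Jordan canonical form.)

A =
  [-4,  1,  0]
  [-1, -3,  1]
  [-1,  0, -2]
e^{tA} =
  [-t*exp(-3*t) + exp(-3*t), -t^2*exp(-3*t)/2 + t*exp(-3*t), t^2*exp(-3*t)/2]
  [-t*exp(-3*t), -t^2*exp(-3*t)/2 + exp(-3*t), t^2*exp(-3*t)/2 + t*exp(-3*t)]
  [-t*exp(-3*t), -t^2*exp(-3*t)/2, t^2*exp(-3*t)/2 + t*exp(-3*t) + exp(-3*t)]

Strategy: write A = P · J · P⁻¹ where J is a Jordan canonical form, so e^{tA} = P · e^{tJ} · P⁻¹, and e^{tJ} can be computed block-by-block.

A has Jordan form
J =
  [-3,  1,  0]
  [ 0, -3,  1]
  [ 0,  0, -3]
(up to reordering of blocks).

Per-block formulas:
  For a 3×3 Jordan block J_3(-3): exp(t · J_3(-3)) = e^(-3t)·(I + t·N + (t^2/2)·N^2), where N is the 3×3 nilpotent shift.

After assembling e^{tJ} and conjugating by P, we get:

e^{tA} =
  [-t*exp(-3*t) + exp(-3*t), -t^2*exp(-3*t)/2 + t*exp(-3*t), t^2*exp(-3*t)/2]
  [-t*exp(-3*t), -t^2*exp(-3*t)/2 + exp(-3*t), t^2*exp(-3*t)/2 + t*exp(-3*t)]
  [-t*exp(-3*t), -t^2*exp(-3*t)/2, t^2*exp(-3*t)/2 + t*exp(-3*t) + exp(-3*t)]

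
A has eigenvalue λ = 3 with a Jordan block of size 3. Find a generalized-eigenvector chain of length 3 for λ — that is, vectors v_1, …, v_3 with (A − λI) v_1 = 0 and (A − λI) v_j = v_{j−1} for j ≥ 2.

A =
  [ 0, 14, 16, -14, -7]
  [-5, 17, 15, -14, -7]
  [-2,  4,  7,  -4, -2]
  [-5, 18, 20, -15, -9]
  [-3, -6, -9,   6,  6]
A Jordan chain for λ = 3 of length 3:
v_1 = (-2, 6, 4, 2, 18)ᵀ
v_2 = (-3, -5, -2, -5, -3)ᵀ
v_3 = (1, 0, 0, 0, 0)ᵀ

Let N = A − (3)·I. We want v_3 with N^3 v_3 = 0 but N^2 v_3 ≠ 0; then v_{j-1} := N · v_j for j = 3, …, 2.

Pick v_3 = (1, 0, 0, 0, 0)ᵀ.
Then v_2 = N · v_3 = (-3, -5, -2, -5, -3)ᵀ.
Then v_1 = N · v_2 = (-2, 6, 4, 2, 18)ᵀ.

Sanity check: (A − (3)·I) v_1 = (0, 0, 0, 0, 0)ᵀ = 0. ✓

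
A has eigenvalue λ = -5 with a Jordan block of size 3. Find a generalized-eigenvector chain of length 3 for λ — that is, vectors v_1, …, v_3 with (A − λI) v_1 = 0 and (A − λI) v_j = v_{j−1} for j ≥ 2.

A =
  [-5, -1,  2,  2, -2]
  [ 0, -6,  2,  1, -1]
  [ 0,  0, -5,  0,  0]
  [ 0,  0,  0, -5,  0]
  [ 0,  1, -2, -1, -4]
A Jordan chain for λ = -5 of length 3:
v_1 = (-1, 0, 0, 0, 0)ᵀ
v_2 = (-1, -1, 0, 0, 1)ᵀ
v_3 = (0, 1, 0, 0, 0)ᵀ

Let N = A − (-5)·I. We want v_3 with N^3 v_3 = 0 but N^2 v_3 ≠ 0; then v_{j-1} := N · v_j for j = 3, …, 2.

Pick v_3 = (0, 1, 0, 0, 0)ᵀ.
Then v_2 = N · v_3 = (-1, -1, 0, 0, 1)ᵀ.
Then v_1 = N · v_2 = (-1, 0, 0, 0, 0)ᵀ.

Sanity check: (A − (-5)·I) v_1 = (0, 0, 0, 0, 0)ᵀ = 0. ✓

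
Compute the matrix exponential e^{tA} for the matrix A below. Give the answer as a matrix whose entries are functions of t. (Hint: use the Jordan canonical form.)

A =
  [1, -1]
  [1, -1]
e^{tA} =
  [t + 1, -t]
  [t, 1 - t]

Strategy: write A = P · J · P⁻¹ where J is a Jordan canonical form, so e^{tA} = P · e^{tJ} · P⁻¹, and e^{tJ} can be computed block-by-block.

A has Jordan form
J =
  [0, 1]
  [0, 0]
(up to reordering of blocks).

Per-block formulas:
  For a 2×2 Jordan block J_2(0): exp(t · J_2(0)) = e^(0t)·(I + t·N), where N is the 2×2 nilpotent shift.

After assembling e^{tJ} and conjugating by P, we get:

e^{tA} =
  [t + 1, -t]
  [t, 1 - t]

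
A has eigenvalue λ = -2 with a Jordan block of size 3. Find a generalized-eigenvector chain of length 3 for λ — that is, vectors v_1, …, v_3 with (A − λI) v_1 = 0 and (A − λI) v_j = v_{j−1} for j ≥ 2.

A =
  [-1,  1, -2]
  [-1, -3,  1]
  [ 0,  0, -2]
A Jordan chain for λ = -2 of length 3:
v_1 = (-1, 1, 0)ᵀ
v_2 = (-2, 1, 0)ᵀ
v_3 = (0, 0, 1)ᵀ

Let N = A − (-2)·I. We want v_3 with N^3 v_3 = 0 but N^2 v_3 ≠ 0; then v_{j-1} := N · v_j for j = 3, …, 2.

Pick v_3 = (0, 0, 1)ᵀ.
Then v_2 = N · v_3 = (-2, 1, 0)ᵀ.
Then v_1 = N · v_2 = (-1, 1, 0)ᵀ.

Sanity check: (A − (-2)·I) v_1 = (0, 0, 0)ᵀ = 0. ✓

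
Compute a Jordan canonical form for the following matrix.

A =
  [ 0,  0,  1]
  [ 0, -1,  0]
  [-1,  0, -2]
J_2(-1) ⊕ J_1(-1)

The characteristic polynomial is
  det(x·I − A) = x^3 + 3*x^2 + 3*x + 1 = (x + 1)^3

Eigenvalues and multiplicities (the geometric multiplicity of λ is n − rank(A − λI), which equals the number of Jordan blocks for λ):
  λ = -1: algebraic multiplicity = 3, geometric multiplicity = 2

Determining the block sizes for each eigenvalue:
  λ = -1: 2 blocks summing to 3 forces exactly one block of size 2 and the rest size 1 → block sizes [2, 1]

Assembling the blocks gives a Jordan form
J =
  [-1,  1,  0]
  [ 0, -1,  0]
  [ 0,  0, -1]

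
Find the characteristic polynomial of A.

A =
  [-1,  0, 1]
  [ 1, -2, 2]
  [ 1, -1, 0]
x^3 + 3*x^2 + 3*x + 1

Expanding det(x·I − A) (e.g. by cofactor expansion or by noting that A is similar to its Jordan form J, which has the same characteristic polynomial as A) gives
  χ_A(x) = x^3 + 3*x^2 + 3*x + 1
which factors as (x + 1)^3. The eigenvalues (with algebraic multiplicities) are λ = -1 with multiplicity 3.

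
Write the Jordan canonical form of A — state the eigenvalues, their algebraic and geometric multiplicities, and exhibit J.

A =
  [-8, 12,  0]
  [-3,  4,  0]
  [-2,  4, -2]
J_2(-2) ⊕ J_1(-2)

The characteristic polynomial is
  det(x·I − A) = x^3 + 6*x^2 + 12*x + 8 = (x + 2)^3

Eigenvalues and multiplicities (the geometric multiplicity of λ is n − rank(A − λI), which equals the number of Jordan blocks for λ):
  λ = -2: algebraic multiplicity = 3, geometric multiplicity = 2

Determining the block sizes for each eigenvalue:
  λ = -2: 2 blocks summing to 3 forces exactly one block of size 2 and the rest size 1 → block sizes [2, 1]

Assembling the blocks gives a Jordan form
J =
  [-2,  1,  0]
  [ 0, -2,  0]
  [ 0,  0, -2]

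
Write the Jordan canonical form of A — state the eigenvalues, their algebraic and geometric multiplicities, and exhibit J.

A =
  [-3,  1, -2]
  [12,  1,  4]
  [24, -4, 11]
J_2(3) ⊕ J_1(3)

The characteristic polynomial is
  det(x·I − A) = x^3 - 9*x^2 + 27*x - 27 = (x - 3)^3

Eigenvalues and multiplicities (the geometric multiplicity of λ is n − rank(A − λI), which equals the number of Jordan blocks for λ):
  λ = 3: algebraic multiplicity = 3, geometric multiplicity = 2

Determining the block sizes for each eigenvalue:
  λ = 3: 2 blocks summing to 3 forces exactly one block of size 2 and the rest size 1 → block sizes [2, 1]

Assembling the blocks gives a Jordan form
J =
  [3, 1, 0]
  [0, 3, 0]
  [0, 0, 3]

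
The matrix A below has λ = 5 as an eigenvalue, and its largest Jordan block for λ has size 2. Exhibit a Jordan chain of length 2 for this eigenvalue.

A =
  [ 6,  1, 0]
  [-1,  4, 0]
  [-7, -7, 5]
A Jordan chain for λ = 5 of length 2:
v_1 = (1, -1, -7)ᵀ
v_2 = (1, 0, 0)ᵀ

Let N = A − (5)·I. We want v_2 with N^2 v_2 = 0 but N^1 v_2 ≠ 0; then v_{j-1} := N · v_j for j = 2, …, 2.

Pick v_2 = (1, 0, 0)ᵀ.
Then v_1 = N · v_2 = (1, -1, -7)ᵀ.

Sanity check: (A − (5)·I) v_1 = (0, 0, 0)ᵀ = 0. ✓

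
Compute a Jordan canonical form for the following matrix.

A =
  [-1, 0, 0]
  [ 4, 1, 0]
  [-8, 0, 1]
J_1(-1) ⊕ J_1(1) ⊕ J_1(1)

The characteristic polynomial is
  det(x·I − A) = x^3 - x^2 - x + 1 = (x - 1)^2*(x + 1)

Eigenvalues and multiplicities (the geometric multiplicity of λ is n − rank(A − λI), which equals the number of Jordan blocks for λ):
  λ = -1: algebraic multiplicity = 1, geometric multiplicity = 1
  λ = 1: algebraic multiplicity = 2, geometric multiplicity = 2

Determining the block sizes for each eigenvalue:
  λ = -1: one block (gm = 1), so the single block has size am = 1 → block sizes [1]
  λ = 1: gm = am = 2, so every block has size 1 → block sizes [1, 1]

Assembling the blocks gives a Jordan form
J =
  [-1, 0, 0]
  [ 0, 1, 0]
  [ 0, 0, 1]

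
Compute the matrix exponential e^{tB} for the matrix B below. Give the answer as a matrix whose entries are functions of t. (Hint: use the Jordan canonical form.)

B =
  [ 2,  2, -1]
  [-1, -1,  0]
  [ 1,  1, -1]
e^{tB} =
  [t^2/2 + 2*t + 1, t^2/2 + 2*t, -t^2/2 - t]
  [-t^2/2 - t, -t^2/2 - t + 1, t^2/2]
  [t, t, 1 - t]

Strategy: write B = P · J · P⁻¹ where J is a Jordan canonical form, so e^{tB} = P · e^{tJ} · P⁻¹, and e^{tJ} can be computed block-by-block.

B has Jordan form
J =
  [0, 1, 0]
  [0, 0, 1]
  [0, 0, 0]
(up to reordering of blocks).

Per-block formulas:
  For a 3×3 Jordan block J_3(0): exp(t · J_3(0)) = e^(0t)·(I + t·N + (t^2/2)·N^2), where N is the 3×3 nilpotent shift.

After assembling e^{tJ} and conjugating by P, we get:

e^{tB} =
  [t^2/2 + 2*t + 1, t^2/2 + 2*t, -t^2/2 - t]
  [-t^2/2 - t, -t^2/2 - t + 1, t^2/2]
  [t, t, 1 - t]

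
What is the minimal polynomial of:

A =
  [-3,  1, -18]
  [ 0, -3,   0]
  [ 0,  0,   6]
x^3 - 27*x - 54

The characteristic polynomial is χ_A(x) = (x - 6)*(x + 3)^2, so the eigenvalues are known. The minimal polynomial is
  m_A(x) = Π_λ (x − λ)^{k_λ}
where k_λ is the size of the *largest* Jordan block for λ (equivalently, the smallest k with (A − λI)^k v = 0 for every generalised eigenvector v of λ).

  λ = -3: largest Jordan block has size 2, contributing (x + 3)^2
  λ = 6: largest Jordan block has size 1, contributing (x − 6)

So m_A(x) = (x - 6)*(x + 3)^2 = x^3 - 27*x - 54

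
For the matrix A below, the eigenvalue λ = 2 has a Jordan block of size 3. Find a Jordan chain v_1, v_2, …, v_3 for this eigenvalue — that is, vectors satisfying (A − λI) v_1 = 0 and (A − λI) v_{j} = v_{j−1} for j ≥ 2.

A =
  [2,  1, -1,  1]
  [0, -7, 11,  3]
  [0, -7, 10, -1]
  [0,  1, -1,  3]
A Jordan chain for λ = 2 of length 3:
v_1 = (-1, 7, 6, -1)ᵀ
v_2 = (1, -9, -7, 1)ᵀ
v_3 = (0, 1, 0, 0)ᵀ

Let N = A − (2)·I. We want v_3 with N^3 v_3 = 0 but N^2 v_3 ≠ 0; then v_{j-1} := N · v_j for j = 3, …, 2.

Pick v_3 = (0, 1, 0, 0)ᵀ.
Then v_2 = N · v_3 = (1, -9, -7, 1)ᵀ.
Then v_1 = N · v_2 = (-1, 7, 6, -1)ᵀ.

Sanity check: (A − (2)·I) v_1 = (0, 0, 0, 0)ᵀ = 0. ✓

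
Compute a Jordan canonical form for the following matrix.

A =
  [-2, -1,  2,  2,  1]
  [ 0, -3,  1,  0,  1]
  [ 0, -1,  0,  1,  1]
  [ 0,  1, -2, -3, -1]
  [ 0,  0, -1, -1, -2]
J_3(-2) ⊕ J_2(-2)

The characteristic polynomial is
  det(x·I − A) = x^5 + 10*x^4 + 40*x^3 + 80*x^2 + 80*x + 32 = (x + 2)^5

Eigenvalues and multiplicities (the geometric multiplicity of λ is n − rank(A − λI), which equals the number of Jordan blocks for λ):
  λ = -2: algebraic multiplicity = 5, geometric multiplicity = 2

Determining the block sizes for each eigenvalue:
  λ = -2: with am = 5 and gm = 2, the partition is not yet determined (e.g. several partitions of 5 into 2 parts exist). Let N = A − (-2)·I. Computing rank(N^1) = 3, rank(N^2) = 1, rank(N^3) = 0; the number of blocks of size ≥ j is rank(N^{j−1}) − rank(N^j), giving [2, 2, 1]. So we have 1 block(s) of size 3, 1 block(s) of size 2 → block sizes [3, 2]

Assembling the blocks gives a Jordan form
J =
  [-2,  1,  0,  0,  0]
  [ 0, -2,  1,  0,  0]
  [ 0,  0, -2,  0,  0]
  [ 0,  0,  0, -2,  1]
  [ 0,  0,  0,  0, -2]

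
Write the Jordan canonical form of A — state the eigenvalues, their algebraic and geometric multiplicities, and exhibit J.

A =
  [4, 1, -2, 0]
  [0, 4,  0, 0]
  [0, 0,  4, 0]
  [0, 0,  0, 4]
J_2(4) ⊕ J_1(4) ⊕ J_1(4)

The characteristic polynomial is
  det(x·I − A) = x^4 - 16*x^3 + 96*x^2 - 256*x + 256 = (x - 4)^4

Eigenvalues and multiplicities (the geometric multiplicity of λ is n − rank(A − λI), which equals the number of Jordan blocks for λ):
  λ = 4: algebraic multiplicity = 4, geometric multiplicity = 3

Determining the block sizes for each eigenvalue:
  λ = 4: 3 blocks summing to 4 forces exactly one block of size 2 and the rest size 1 → block sizes [2, 1, 1]

Assembling the blocks gives a Jordan form
J =
  [4, 1, 0, 0]
  [0, 4, 0, 0]
  [0, 0, 4, 0]
  [0, 0, 0, 4]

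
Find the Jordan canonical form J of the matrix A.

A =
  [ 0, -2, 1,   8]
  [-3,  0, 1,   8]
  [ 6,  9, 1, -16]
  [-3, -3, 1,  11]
J_3(3) ⊕ J_1(3)

The characteristic polynomial is
  det(x·I − A) = x^4 - 12*x^3 + 54*x^2 - 108*x + 81 = (x - 3)^4

Eigenvalues and multiplicities (the geometric multiplicity of λ is n − rank(A − λI), which equals the number of Jordan blocks for λ):
  λ = 3: algebraic multiplicity = 4, geometric multiplicity = 2

Determining the block sizes for each eigenvalue:
  λ = 3: with am = 4 and gm = 2, the partition is not yet determined (e.g. several partitions of 4 into 2 parts exist). Let N = A − (3)·I. Computing rank(N^1) = 2, rank(N^2) = 1, rank(N^3) = 0; the number of blocks of size ≥ j is rank(N^{j−1}) − rank(N^j), giving [2, 1, 1]. So we have 1 block(s) of size 3, 1 block(s) of size 1 → block sizes [3, 1]

Assembling the blocks gives a Jordan form
J =
  [3, 1, 0, 0]
  [0, 3, 1, 0]
  [0, 0, 3, 0]
  [0, 0, 0, 3]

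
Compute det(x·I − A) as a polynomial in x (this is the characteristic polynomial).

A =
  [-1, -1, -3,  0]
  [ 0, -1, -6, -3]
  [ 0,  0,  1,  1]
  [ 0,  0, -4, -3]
x^4 + 4*x^3 + 6*x^2 + 4*x + 1

Expanding det(x·I − A) (e.g. by cofactor expansion or by noting that A is similar to its Jordan form J, which has the same characteristic polynomial as A) gives
  χ_A(x) = x^4 + 4*x^3 + 6*x^2 + 4*x + 1
which factors as (x + 1)^4. The eigenvalues (with algebraic multiplicities) are λ = -1 with multiplicity 4.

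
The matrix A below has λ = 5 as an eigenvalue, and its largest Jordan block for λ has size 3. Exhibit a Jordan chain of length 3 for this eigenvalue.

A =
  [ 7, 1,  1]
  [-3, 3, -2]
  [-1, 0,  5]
A Jordan chain for λ = 5 of length 3:
v_1 = (0, 2, -2)ᵀ
v_2 = (2, -3, -1)ᵀ
v_3 = (1, 0, 0)ᵀ

Let N = A − (5)·I. We want v_3 with N^3 v_3 = 0 but N^2 v_3 ≠ 0; then v_{j-1} := N · v_j for j = 3, …, 2.

Pick v_3 = (1, 0, 0)ᵀ.
Then v_2 = N · v_3 = (2, -3, -1)ᵀ.
Then v_1 = N · v_2 = (0, 2, -2)ᵀ.

Sanity check: (A − (5)·I) v_1 = (0, 0, 0)ᵀ = 0. ✓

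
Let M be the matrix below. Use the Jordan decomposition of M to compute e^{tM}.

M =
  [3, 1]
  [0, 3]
e^{tM} =
  [exp(3*t), t*exp(3*t)]
  [0, exp(3*t)]

Strategy: write M = P · J · P⁻¹ where J is a Jordan canonical form, so e^{tM} = P · e^{tJ} · P⁻¹, and e^{tJ} can be computed block-by-block.

M has Jordan form
J =
  [3, 1]
  [0, 3]
(up to reordering of blocks).

Per-block formulas:
  For a 2×2 Jordan block J_2(3): exp(t · J_2(3)) = e^(3t)·(I + t·N), where N is the 2×2 nilpotent shift.

After assembling e^{tJ} and conjugating by P, we get:

e^{tM} =
  [exp(3*t), t*exp(3*t)]
  [0, exp(3*t)]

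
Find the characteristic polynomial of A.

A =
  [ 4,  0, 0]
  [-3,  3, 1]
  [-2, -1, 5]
x^3 - 12*x^2 + 48*x - 64

Expanding det(x·I − A) (e.g. by cofactor expansion or by noting that A is similar to its Jordan form J, which has the same characteristic polynomial as A) gives
  χ_A(x) = x^3 - 12*x^2 + 48*x - 64
which factors as (x - 4)^3. The eigenvalues (with algebraic multiplicities) are λ = 4 with multiplicity 3.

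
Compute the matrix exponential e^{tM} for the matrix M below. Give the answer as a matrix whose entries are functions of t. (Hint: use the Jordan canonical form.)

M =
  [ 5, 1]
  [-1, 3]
e^{tM} =
  [t*exp(4*t) + exp(4*t), t*exp(4*t)]
  [-t*exp(4*t), -t*exp(4*t) + exp(4*t)]

Strategy: write M = P · J · P⁻¹ where J is a Jordan canonical form, so e^{tM} = P · e^{tJ} · P⁻¹, and e^{tJ} can be computed block-by-block.

M has Jordan form
J =
  [4, 1]
  [0, 4]
(up to reordering of blocks).

Per-block formulas:
  For a 2×2 Jordan block J_2(4): exp(t · J_2(4)) = e^(4t)·(I + t·N), where N is the 2×2 nilpotent shift.

After assembling e^{tJ} and conjugating by P, we get:

e^{tM} =
  [t*exp(4*t) + exp(4*t), t*exp(4*t)]
  [-t*exp(4*t), -t*exp(4*t) + exp(4*t)]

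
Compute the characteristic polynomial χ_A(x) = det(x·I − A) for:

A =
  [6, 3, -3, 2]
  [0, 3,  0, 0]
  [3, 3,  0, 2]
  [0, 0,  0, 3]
x^4 - 12*x^3 + 54*x^2 - 108*x + 81

Expanding det(x·I − A) (e.g. by cofactor expansion or by noting that A is similar to its Jordan form J, which has the same characteristic polynomial as A) gives
  χ_A(x) = x^4 - 12*x^3 + 54*x^2 - 108*x + 81
which factors as (x - 3)^4. The eigenvalues (with algebraic multiplicities) are λ = 3 with multiplicity 4.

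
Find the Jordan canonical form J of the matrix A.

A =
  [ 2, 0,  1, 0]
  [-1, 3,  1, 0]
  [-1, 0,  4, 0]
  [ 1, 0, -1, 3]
J_2(3) ⊕ J_1(3) ⊕ J_1(3)

The characteristic polynomial is
  det(x·I − A) = x^4 - 12*x^3 + 54*x^2 - 108*x + 81 = (x - 3)^4

Eigenvalues and multiplicities (the geometric multiplicity of λ is n − rank(A − λI), which equals the number of Jordan blocks for λ):
  λ = 3: algebraic multiplicity = 4, geometric multiplicity = 3

Determining the block sizes for each eigenvalue:
  λ = 3: 3 blocks summing to 4 forces exactly one block of size 2 and the rest size 1 → block sizes [2, 1, 1]

Assembling the blocks gives a Jordan form
J =
  [3, 1, 0, 0]
  [0, 3, 0, 0]
  [0, 0, 3, 0]
  [0, 0, 0, 3]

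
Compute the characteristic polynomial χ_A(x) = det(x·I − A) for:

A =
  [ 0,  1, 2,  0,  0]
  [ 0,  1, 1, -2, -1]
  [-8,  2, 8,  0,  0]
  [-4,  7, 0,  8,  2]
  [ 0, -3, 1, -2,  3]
x^5 - 20*x^4 + 160*x^3 - 640*x^2 + 1280*x - 1024

Expanding det(x·I − A) (e.g. by cofactor expansion or by noting that A is similar to its Jordan form J, which has the same characteristic polynomial as A) gives
  χ_A(x) = x^5 - 20*x^4 + 160*x^3 - 640*x^2 + 1280*x - 1024
which factors as (x - 4)^5. The eigenvalues (with algebraic multiplicities) are λ = 4 with multiplicity 5.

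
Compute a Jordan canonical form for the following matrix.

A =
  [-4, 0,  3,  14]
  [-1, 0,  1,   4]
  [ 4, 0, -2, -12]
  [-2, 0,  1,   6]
J_3(0) ⊕ J_1(0)

The characteristic polynomial is
  det(x·I − A) = x^4

Eigenvalues and multiplicities (the geometric multiplicity of λ is n − rank(A − λI), which equals the number of Jordan blocks for λ):
  λ = 0: algebraic multiplicity = 4, geometric multiplicity = 2

Determining the block sizes for each eigenvalue:
  λ = 0: with am = 4 and gm = 2, the partition is not yet determined (e.g. several partitions of 4 into 2 parts exist). Let N = A − (0)·I. Computing rank(N^1) = 2, rank(N^2) = 1, rank(N^3) = 0; the number of blocks of size ≥ j is rank(N^{j−1}) − rank(N^j), giving [2, 1, 1]. So we have 1 block(s) of size 3, 1 block(s) of size 1 → block sizes [3, 1]

Assembling the blocks gives a Jordan form
J =
  [0, 1, 0, 0]
  [0, 0, 1, 0]
  [0, 0, 0, 0]
  [0, 0, 0, 0]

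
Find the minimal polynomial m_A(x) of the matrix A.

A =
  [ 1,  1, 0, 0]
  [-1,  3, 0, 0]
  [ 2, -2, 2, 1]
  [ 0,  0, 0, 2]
x^2 - 4*x + 4

The characteristic polynomial is χ_A(x) = (x - 2)^4, so the eigenvalues are known. The minimal polynomial is
  m_A(x) = Π_λ (x − λ)^{k_λ}
where k_λ is the size of the *largest* Jordan block for λ (equivalently, the smallest k with (A − λI)^k v = 0 for every generalised eigenvector v of λ).

  λ = 2: largest Jordan block has size 2, contributing (x − 2)^2

So m_A(x) = (x - 2)^2 = x^2 - 4*x + 4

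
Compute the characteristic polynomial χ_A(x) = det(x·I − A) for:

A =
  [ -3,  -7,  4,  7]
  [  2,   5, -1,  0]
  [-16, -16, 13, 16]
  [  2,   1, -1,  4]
x^4 - 19*x^3 + 135*x^2 - 425*x + 500

Expanding det(x·I − A) (e.g. by cofactor expansion or by noting that A is similar to its Jordan form J, which has the same characteristic polynomial as A) gives
  χ_A(x) = x^4 - 19*x^3 + 135*x^2 - 425*x + 500
which factors as (x - 5)^3*(x - 4). The eigenvalues (with algebraic multiplicities) are λ = 4 with multiplicity 1, λ = 5 with multiplicity 3.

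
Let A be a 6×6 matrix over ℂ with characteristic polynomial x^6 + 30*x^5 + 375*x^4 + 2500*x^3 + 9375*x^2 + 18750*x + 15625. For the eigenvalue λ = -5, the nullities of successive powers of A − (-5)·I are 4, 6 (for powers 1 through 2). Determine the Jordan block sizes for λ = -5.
Block sizes for λ = -5: [2, 2, 1, 1]

From the dimensions of kernels of powers, the number of Jordan blocks of size at least j is d_j − d_{j−1} where d_j = dim ker(N^j) (with d_0 = 0). Computing the differences gives [4, 2].
The number of blocks of size exactly k is (#blocks of size ≥ k) − (#blocks of size ≥ k + 1), so the partition is: 2 block(s) of size 1, 2 block(s) of size 2.
In nonincreasing order the block sizes are [2, 2, 1, 1].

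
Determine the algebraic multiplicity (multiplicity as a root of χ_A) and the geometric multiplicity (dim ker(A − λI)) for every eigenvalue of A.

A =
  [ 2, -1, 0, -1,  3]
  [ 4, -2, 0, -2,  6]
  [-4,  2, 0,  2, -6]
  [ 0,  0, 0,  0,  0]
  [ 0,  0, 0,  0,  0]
λ = 0: alg = 5, geom = 4

Step 1 — factor the characteristic polynomial to read off the algebraic multiplicities:
  χ_A(x) = x^5

Step 2 — compute geometric multiplicities via the rank-nullity identity g(λ) = n − rank(A − λI):
  rank(A − (0)·I) = 1, so dim ker(A − (0)·I) = n − 1 = 4

Summary:
  λ = 0: algebraic multiplicity = 5, geometric multiplicity = 4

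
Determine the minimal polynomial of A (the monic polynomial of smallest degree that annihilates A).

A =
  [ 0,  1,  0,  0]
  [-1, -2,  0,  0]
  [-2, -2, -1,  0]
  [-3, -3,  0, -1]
x^2 + 2*x + 1

The characteristic polynomial is χ_A(x) = (x + 1)^4, so the eigenvalues are known. The minimal polynomial is
  m_A(x) = Π_λ (x − λ)^{k_λ}
where k_λ is the size of the *largest* Jordan block for λ (equivalently, the smallest k with (A − λI)^k v = 0 for every generalised eigenvector v of λ).

  λ = -1: largest Jordan block has size 2, contributing (x + 1)^2

So m_A(x) = (x + 1)^2 = x^2 + 2*x + 1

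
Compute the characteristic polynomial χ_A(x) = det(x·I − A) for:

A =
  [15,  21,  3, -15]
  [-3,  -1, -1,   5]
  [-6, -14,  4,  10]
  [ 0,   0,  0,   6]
x^4 - 24*x^3 + 216*x^2 - 864*x + 1296

Expanding det(x·I − A) (e.g. by cofactor expansion or by noting that A is similar to its Jordan form J, which has the same characteristic polynomial as A) gives
  χ_A(x) = x^4 - 24*x^3 + 216*x^2 - 864*x + 1296
which factors as (x - 6)^4. The eigenvalues (with algebraic multiplicities) are λ = 6 with multiplicity 4.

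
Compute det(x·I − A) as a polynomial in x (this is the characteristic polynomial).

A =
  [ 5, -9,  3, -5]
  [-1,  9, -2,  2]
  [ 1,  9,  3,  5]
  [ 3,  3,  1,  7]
x^4 - 24*x^3 + 216*x^2 - 864*x + 1296

Expanding det(x·I − A) (e.g. by cofactor expansion or by noting that A is similar to its Jordan form J, which has the same characteristic polynomial as A) gives
  χ_A(x) = x^4 - 24*x^3 + 216*x^2 - 864*x + 1296
which factors as (x - 6)^4. The eigenvalues (with algebraic multiplicities) are λ = 6 with multiplicity 4.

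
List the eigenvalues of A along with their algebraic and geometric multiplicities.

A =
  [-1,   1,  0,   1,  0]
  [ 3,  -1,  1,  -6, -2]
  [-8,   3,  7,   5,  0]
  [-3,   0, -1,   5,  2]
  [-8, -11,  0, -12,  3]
λ = -1: alg = 2, geom = 1; λ = 5: alg = 3, geom = 1

Step 1 — factor the characteristic polynomial to read off the algebraic multiplicities:
  χ_A(x) = (x - 5)^3*(x + 1)^2

Step 2 — compute geometric multiplicities via the rank-nullity identity g(λ) = n − rank(A − λI):
  rank(A − (-1)·I) = 4, so dim ker(A − (-1)·I) = n − 4 = 1
  rank(A − (5)·I) = 4, so dim ker(A − (5)·I) = n − 4 = 1

Summary:
  λ = -1: algebraic multiplicity = 2, geometric multiplicity = 1
  λ = 5: algebraic multiplicity = 3, geometric multiplicity = 1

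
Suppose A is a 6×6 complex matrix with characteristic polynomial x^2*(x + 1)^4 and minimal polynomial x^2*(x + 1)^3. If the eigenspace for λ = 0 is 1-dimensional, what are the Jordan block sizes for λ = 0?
Block sizes for λ = 0: [2]

Step 1 — from the characteristic polynomial, algebraic multiplicity of λ = 0 is 2. From dim ker(A − (0)·I) = 1, there are exactly 1 Jordan blocks for λ = 0.
Step 2 — from the minimal polynomial, the factor (x − 0)^2 tells us the largest block for λ = 0 has size 2.
Step 3 — with total size 2, 1 blocks, and largest block 2, the block sizes (in nonincreasing order) are [2].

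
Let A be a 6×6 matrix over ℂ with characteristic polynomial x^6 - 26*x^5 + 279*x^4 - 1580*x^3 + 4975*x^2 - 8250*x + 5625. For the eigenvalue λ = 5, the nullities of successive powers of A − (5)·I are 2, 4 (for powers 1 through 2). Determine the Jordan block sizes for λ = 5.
Block sizes for λ = 5: [2, 2]

From the dimensions of kernels of powers, the number of Jordan blocks of size at least j is d_j − d_{j−1} where d_j = dim ker(N^j) (with d_0 = 0). Computing the differences gives [2, 2].
The number of blocks of size exactly k is (#blocks of size ≥ k) − (#blocks of size ≥ k + 1), so the partition is: 2 block(s) of size 2.
In nonincreasing order the block sizes are [2, 2].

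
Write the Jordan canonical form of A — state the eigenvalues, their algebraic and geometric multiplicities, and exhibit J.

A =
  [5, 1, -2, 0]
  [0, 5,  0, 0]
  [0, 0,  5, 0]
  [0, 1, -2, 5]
J_2(5) ⊕ J_1(5) ⊕ J_1(5)

The characteristic polynomial is
  det(x·I − A) = x^4 - 20*x^3 + 150*x^2 - 500*x + 625 = (x - 5)^4

Eigenvalues and multiplicities (the geometric multiplicity of λ is n − rank(A − λI), which equals the number of Jordan blocks for λ):
  λ = 5: algebraic multiplicity = 4, geometric multiplicity = 3

Determining the block sizes for each eigenvalue:
  λ = 5: 3 blocks summing to 4 forces exactly one block of size 2 and the rest size 1 → block sizes [2, 1, 1]

Assembling the blocks gives a Jordan form
J =
  [5, 1, 0, 0]
  [0, 5, 0, 0]
  [0, 0, 5, 0]
  [0, 0, 0, 5]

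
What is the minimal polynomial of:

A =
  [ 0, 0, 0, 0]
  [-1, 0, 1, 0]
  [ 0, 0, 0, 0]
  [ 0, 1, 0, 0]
x^3

The characteristic polynomial is χ_A(x) = x^4, so the eigenvalues are known. The minimal polynomial is
  m_A(x) = Π_λ (x − λ)^{k_λ}
where k_λ is the size of the *largest* Jordan block for λ (equivalently, the smallest k with (A − λI)^k v = 0 for every generalised eigenvector v of λ).

  λ = 0: largest Jordan block has size 3, contributing (x − 0)^3

So m_A(x) = x^3 = x^3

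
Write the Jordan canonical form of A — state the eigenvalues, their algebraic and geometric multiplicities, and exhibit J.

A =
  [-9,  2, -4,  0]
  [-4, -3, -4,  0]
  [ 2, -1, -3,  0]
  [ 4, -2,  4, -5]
J_2(-5) ⊕ J_1(-5) ⊕ J_1(-5)

The characteristic polynomial is
  det(x·I − A) = x^4 + 20*x^3 + 150*x^2 + 500*x + 625 = (x + 5)^4

Eigenvalues and multiplicities (the geometric multiplicity of λ is n − rank(A − λI), which equals the number of Jordan blocks for λ):
  λ = -5: algebraic multiplicity = 4, geometric multiplicity = 3

Determining the block sizes for each eigenvalue:
  λ = -5: 3 blocks summing to 4 forces exactly one block of size 2 and the rest size 1 → block sizes [2, 1, 1]

Assembling the blocks gives a Jordan form
J =
  [-5,  1,  0,  0]
  [ 0, -5,  0,  0]
  [ 0,  0, -5,  0]
  [ 0,  0,  0, -5]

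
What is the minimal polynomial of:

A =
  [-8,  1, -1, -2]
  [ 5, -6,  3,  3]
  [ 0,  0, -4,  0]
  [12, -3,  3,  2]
x^3 + 12*x^2 + 48*x + 64

The characteristic polynomial is χ_A(x) = (x + 4)^4, so the eigenvalues are known. The minimal polynomial is
  m_A(x) = Π_λ (x − λ)^{k_λ}
where k_λ is the size of the *largest* Jordan block for λ (equivalently, the smallest k with (A − λI)^k v = 0 for every generalised eigenvector v of λ).

  λ = -4: largest Jordan block has size 3, contributing (x + 4)^3

So m_A(x) = (x + 4)^3 = x^3 + 12*x^2 + 48*x + 64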